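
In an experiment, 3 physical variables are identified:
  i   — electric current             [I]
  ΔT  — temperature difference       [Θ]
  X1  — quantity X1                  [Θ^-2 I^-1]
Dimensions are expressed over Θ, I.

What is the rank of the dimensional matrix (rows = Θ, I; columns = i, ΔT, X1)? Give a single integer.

2

Exponent matrix [Θ,I] × [i,ΔT,X1]:
  Θ: [ 0  1 -2]
  I: [ 1  0 -1]
Row reduction gives pivot columns i,ΔT; rank = 2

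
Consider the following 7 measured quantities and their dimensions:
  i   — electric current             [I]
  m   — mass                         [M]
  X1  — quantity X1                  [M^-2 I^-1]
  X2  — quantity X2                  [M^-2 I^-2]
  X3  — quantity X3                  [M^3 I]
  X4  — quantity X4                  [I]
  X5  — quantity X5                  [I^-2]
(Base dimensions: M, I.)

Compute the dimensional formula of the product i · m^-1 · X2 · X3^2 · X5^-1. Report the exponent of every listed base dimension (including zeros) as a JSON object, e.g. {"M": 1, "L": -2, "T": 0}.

Dimensional matrix (M×I by i×m×X1×X2×X3×X4×X5):
  M: [ 0  1 -2 -2  3  0  0]
  I: [ 1  0 -1 -2  1  1 -2]
  [M]: (1)·0+(-1)·1+(1)·-2+(2)·3+(-1)·0 = 3
  [I]: (1)·1+(-1)·0+(1)·-2+(2)·1+(-1)·-2 = 3
⇒ M^3 I^3

{"M": 3, "I": 3}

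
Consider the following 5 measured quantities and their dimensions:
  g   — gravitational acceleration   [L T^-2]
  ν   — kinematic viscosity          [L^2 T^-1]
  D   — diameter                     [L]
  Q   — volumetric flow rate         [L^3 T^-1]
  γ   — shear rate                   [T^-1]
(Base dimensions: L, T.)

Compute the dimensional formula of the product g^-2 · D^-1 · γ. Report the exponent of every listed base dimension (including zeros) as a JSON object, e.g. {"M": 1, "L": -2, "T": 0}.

{"L": -3, "T": 3}

Write exponents as rows L,T / cols g,ν,D,Q,γ:
  L: [ 1  2  1  3  0]
  T: [-2 -1  0 -1 -1]
  [L]: (-2)·1+(-1)·1+(1)·0 = -3
  [T]: (-2)·-2+(-1)·0+(1)·-1 = 3
⇒ L^-3 T^3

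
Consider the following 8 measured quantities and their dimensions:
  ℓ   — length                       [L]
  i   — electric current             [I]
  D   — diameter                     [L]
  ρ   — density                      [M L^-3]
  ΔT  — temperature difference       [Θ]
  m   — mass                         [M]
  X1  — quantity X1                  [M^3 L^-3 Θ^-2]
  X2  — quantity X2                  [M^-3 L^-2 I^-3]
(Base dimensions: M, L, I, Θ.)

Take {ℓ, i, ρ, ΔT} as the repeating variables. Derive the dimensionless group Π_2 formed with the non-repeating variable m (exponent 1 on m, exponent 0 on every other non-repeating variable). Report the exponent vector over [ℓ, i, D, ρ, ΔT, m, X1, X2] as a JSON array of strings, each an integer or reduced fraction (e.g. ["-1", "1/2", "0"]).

["-3", "0", "0", "-1", "0", "1", "0", "0"]

Write exponents as rows M,L,I,Θ / cols ℓ,i,D,ρ,ΔT,m,X1,X2:
  M: [ 0  0  0  1  0  1  3 -3]
  L: [ 1  0  1 -3  0  0 -3 -2]
  I: [ 0  1  0  0  0  0  0 -3]
  Θ: [ 0  0  0  0  1  0 -2  0]
Echelon form has 4 nonzero rows (pivots: ℓ,i,ρ,ΔT)
Pivot set = {ℓ,i,ρ,ΔT}, free = {D,m,X1,X2}
RREF:
  r0: [   1    0    1    0    0    3    6  -11]
  r1: [   0    1    0    0    0    0    0   -3]
  r2: [   0    0    0    1    0    1    3   -3]
  r3: [   0    0    0    0    1    0   -2    0]
Fix exponent of m at 1, D at 0, X1 at 0, X2 at 0; solve each RREF row for its pivot's exponent:
  r0: exp(ℓ) + (3)·1 = 0 ⇒ exp(ℓ) = -3
  r1: exp(i) + (0)·1 = 0 ⇒ exp(i) = 0
  r2: exp(ρ) + (1)·1 = 0 ⇒ exp(ρ) = -1
  r3: exp(ΔT) + (0)·1 = 0 ⇒ exp(ΔT) = 0
Π_2 = ℓ^-3 · ρ^-1 · m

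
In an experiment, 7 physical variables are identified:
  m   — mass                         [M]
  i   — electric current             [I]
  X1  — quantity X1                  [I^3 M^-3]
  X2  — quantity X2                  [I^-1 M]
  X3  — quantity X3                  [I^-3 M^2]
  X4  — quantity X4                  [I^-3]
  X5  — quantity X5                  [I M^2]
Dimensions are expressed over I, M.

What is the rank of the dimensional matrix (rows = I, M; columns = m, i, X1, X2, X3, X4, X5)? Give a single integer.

Exponent matrix [I,M] × [m,i,X1,X2,X3,X4,X5]:
  I: [ 0  1  3 -1 -3 -3  1]
  M: [ 1  0 -3  1  2  0  2]
Echelon form has 2 nonzero rows (pivots: m,i)

2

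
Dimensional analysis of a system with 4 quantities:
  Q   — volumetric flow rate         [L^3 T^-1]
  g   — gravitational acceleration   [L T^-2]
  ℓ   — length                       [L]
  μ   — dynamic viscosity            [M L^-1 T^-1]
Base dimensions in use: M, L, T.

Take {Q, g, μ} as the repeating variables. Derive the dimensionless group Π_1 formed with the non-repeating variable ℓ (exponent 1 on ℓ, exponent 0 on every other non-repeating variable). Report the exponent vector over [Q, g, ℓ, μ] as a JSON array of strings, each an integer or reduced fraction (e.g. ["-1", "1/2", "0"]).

Write exponents as rows M,L,T / cols Q,g,ℓ,μ:
  M: [ 0  0  0  1]
  L: [ 3  1  1 -1]
  T: [-1 -2  0 -1]
Echelon form has 3 nonzero rows (pivots: Q,g,μ)
Pivot set = {Q,g,μ}, free = {ℓ}
RREF:
  r0: [   1    0  2/5    0]
  r1: [   0    1 -1/5    0]
  r2: [   0    0    0    1]
Fix exponent of ℓ at 1; solve each RREF row for its pivot's exponent:
  r0: exp(Q) + (2/5)·1 = 0 ⇒ exp(Q) = -2/5
  r1: exp(g) + (-1/5)·1 = 0 ⇒ exp(g) = 1/5
  r2: exp(μ) + (0)·1 = 0 ⇒ exp(μ) = 0
Π_1 = Q^(-2/5) · g^(1/5) · ℓ

["-2/5", "1/5", "1", "0"]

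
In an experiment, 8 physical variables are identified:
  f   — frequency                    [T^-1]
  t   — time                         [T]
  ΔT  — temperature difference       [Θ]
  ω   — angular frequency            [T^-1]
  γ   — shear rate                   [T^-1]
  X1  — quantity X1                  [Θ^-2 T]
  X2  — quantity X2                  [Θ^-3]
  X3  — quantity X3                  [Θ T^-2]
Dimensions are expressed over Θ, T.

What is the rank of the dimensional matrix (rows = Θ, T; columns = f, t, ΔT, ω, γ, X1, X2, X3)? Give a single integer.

Dimensional matrix (Θ×T by f×t×ΔT×ω×γ×X1×X2×X3):
  Θ: [ 0  0  1  0  0 -2 -3  1]
  T: [-1  1  0 -1 -1  1  0 -2]
Echelon form has 2 nonzero rows (pivots: f,ΔT)

2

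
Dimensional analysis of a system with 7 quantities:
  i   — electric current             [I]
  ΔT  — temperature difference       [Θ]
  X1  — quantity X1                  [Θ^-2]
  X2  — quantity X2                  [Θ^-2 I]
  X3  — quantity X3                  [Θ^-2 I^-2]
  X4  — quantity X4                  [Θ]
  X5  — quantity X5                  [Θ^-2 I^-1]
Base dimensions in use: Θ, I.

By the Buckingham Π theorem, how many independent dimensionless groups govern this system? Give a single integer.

5

Write exponents as rows Θ,I / cols i,ΔT,X1,X2,X3,X4,X5:
  Θ: [ 0  1 -2 -2 -2  1 -2]
  I: [ 1  0  0  1 -2  0 -1]
RREF → pivots at {i,ΔT} ⇒ r = 2
n=7, r=2 ⇒ 5 dimensionless groups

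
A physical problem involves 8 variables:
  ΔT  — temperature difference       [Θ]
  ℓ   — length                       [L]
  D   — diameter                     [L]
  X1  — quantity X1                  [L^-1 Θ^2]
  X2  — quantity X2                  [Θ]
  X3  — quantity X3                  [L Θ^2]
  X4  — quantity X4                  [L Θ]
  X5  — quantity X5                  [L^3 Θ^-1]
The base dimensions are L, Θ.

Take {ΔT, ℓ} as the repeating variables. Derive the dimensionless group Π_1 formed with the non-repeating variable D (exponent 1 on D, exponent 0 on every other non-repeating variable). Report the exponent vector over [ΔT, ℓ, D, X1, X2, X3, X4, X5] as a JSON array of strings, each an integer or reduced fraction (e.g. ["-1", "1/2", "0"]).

Write exponents as rows L,Θ / cols ΔT,ℓ,D,X1,X2,X3,X4,X5:
  L: [ 0  1  1 -1  0  1  1  3]
  Θ: [ 1  0  0  2  1  2  1 -1]
Row reduction gives pivot columns ΔT,ℓ; rank = 2
Repeat: ΔT,ℓ; free: D,X1,X2,X3,X4,X5
RREF:
  r0: [   1    0    0    2    1    2    1   -1]
  r1: [   0    1    1   -1    0    1    1    3]
Fix exponent of D at 1, X1 at 0, X2 at 0, X3 at 0, X4 at 0, X5 at 0; solve each RREF row for its pivot's exponent:
  r0: exp(ΔT) + (0)·1 = 0 ⇒ exp(ΔT) = 0
  r1: exp(ℓ) + (1)·1 = 0 ⇒ exp(ℓ) = -1
Π_1 = ℓ^-1 · D

["0", "-1", "1", "0", "0", "0", "0", "0"]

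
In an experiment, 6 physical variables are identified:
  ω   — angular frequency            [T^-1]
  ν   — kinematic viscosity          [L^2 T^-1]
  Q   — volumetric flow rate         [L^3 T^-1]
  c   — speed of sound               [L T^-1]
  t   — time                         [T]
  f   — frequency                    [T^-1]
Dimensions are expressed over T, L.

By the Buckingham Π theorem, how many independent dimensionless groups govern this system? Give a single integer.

4

Write exponents as rows T,L / cols ω,ν,Q,c,t,f:
  T: [-1 -1 -1 -1  1 -1]
  L: [ 0  2  3  1  0  0]
RREF → pivots at {ω,ν} ⇒ r = 2
6 vars − rank 2 = 4 Π groups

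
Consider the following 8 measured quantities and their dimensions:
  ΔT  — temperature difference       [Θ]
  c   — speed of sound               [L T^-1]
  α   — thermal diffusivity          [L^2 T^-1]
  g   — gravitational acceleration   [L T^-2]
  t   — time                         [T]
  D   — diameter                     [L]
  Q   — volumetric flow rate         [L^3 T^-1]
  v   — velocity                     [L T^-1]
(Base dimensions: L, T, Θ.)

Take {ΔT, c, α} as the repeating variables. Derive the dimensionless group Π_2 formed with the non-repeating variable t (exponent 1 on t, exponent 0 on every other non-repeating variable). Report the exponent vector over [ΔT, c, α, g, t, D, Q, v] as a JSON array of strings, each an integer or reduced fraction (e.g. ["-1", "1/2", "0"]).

["0", "2", "-1", "0", "1", "0", "0", "0"]

Write exponents as rows L,T,Θ / cols ΔT,c,α,g,t,D,Q,v:
  L: [ 0  1  2  1  0  1  3  1]
  T: [ 0 -1 -1 -2  1  0 -1 -1]
  Θ: [ 1  0  0  0  0  0  0  0]
Row reduction gives pivot columns ΔT,c,α; rank = 3
Repeat: ΔT,c,α; free: g,t,D,Q,v
RREF:
  r0: [   1    0    0    0    0    0    0    0]
  r1: [   0    1    0    3   -2   -1   -1    1]
  r2: [   0    0    1   -1    1    1    2    0]
Fix exponent of t at 1, g at 0, D at 0, Q at 0, v at 0; solve each RREF row for its pivot's exponent:
  r0: exp(ΔT) + (0)·1 = 0 ⇒ exp(ΔT) = 0
  r1: exp(c) + (-2)·1 = 0 ⇒ exp(c) = 2
  r2: exp(α) + (1)·1 = 0 ⇒ exp(α) = -1
Π_2 = c^2 · α^-1 · t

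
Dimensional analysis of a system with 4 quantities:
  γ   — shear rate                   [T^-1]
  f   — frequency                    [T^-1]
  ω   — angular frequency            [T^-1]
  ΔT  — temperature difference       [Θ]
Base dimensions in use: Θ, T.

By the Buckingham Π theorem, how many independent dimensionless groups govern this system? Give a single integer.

2

Write exponents as rows Θ,T / cols γ,f,ω,ΔT:
  Θ: [ 0  0  0  1]
  T: [-1 -1 -1  0]
Row reduction gives pivot columns γ,ΔT; rank = 2
4 vars − rank 2 = 2 Π groups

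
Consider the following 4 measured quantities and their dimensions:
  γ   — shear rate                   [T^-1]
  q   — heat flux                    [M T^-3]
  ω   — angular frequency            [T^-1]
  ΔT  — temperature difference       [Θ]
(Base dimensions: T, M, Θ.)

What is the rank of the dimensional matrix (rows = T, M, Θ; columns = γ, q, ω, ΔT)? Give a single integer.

Write exponents as rows T,M,Θ / cols γ,q,ω,ΔT:
  T: [-1 -3 -1  0]
  M: [ 0  1  0  0]
  Θ: [ 0  0  0  1]
RREF → pivots at {γ,q,ΔT} ⇒ r = 3

3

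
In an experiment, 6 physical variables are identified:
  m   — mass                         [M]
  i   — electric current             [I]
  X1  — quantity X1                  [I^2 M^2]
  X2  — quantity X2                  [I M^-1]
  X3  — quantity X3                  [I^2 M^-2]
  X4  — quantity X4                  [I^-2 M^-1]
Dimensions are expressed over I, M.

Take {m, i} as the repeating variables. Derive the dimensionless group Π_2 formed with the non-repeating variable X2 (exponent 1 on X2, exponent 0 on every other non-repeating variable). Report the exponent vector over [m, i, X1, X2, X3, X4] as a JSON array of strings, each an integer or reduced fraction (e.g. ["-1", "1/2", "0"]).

Exponent matrix [I,M] × [m,i,X1,X2,X3,X4]:
  I: [ 0  1  2  1  2 -2]
  M: [ 1  0  2 -1 -2 -1]
RREF → pivots at {m,i} ⇒ r = 2
Repeat: m,i; free: X1,X2,X3,X4
RREF:
  r0: [   1    0    2   -1   -2   -1]
  r1: [   0    1    2    1    2   -2]
Fix exponent of X2 at 1, X1 at 0, X3 at 0, X4 at 0; solve each RREF row for its pivot's exponent:
  r0: exp(m) + (-1)·1 = 0 ⇒ exp(m) = 1
  r1: exp(i) + (1)·1 = 0 ⇒ exp(i) = -1
Π_2 = m · i^-1 · X2

["1", "-1", "0", "1", "0", "0"]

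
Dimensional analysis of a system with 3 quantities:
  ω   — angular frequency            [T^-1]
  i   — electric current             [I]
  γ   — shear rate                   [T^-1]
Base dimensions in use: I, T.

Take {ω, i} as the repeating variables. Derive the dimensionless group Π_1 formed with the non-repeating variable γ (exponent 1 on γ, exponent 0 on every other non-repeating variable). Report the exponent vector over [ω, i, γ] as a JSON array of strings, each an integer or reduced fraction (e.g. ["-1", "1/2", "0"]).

Dimensional matrix (I×T by ω×i×γ):
  I: [ 0  1  0]
  T: [-1  0 -1]
RREF → pivots at {ω,i} ⇒ r = 2
Repeat: ω,i; free: γ
RREF:
  r0: [   1    0    1]
  r1: [   0    1    0]
Fix exponent of γ at 1; solve each RREF row for its pivot's exponent:
  r0: exp(ω) + (1)·1 = 0 ⇒ exp(ω) = -1
  r1: exp(i) + (0)·1 = 0 ⇒ exp(i) = 0
Π_1 = ω^-1 · γ

["-1", "0", "1"]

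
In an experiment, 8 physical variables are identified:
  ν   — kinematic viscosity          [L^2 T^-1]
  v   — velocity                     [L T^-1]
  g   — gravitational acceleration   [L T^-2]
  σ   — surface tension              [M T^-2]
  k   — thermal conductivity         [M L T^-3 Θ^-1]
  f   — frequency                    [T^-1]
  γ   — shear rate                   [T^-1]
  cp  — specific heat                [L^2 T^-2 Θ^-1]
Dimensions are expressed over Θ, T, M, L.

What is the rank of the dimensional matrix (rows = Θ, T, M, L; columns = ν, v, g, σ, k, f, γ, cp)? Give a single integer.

4

Dimensional matrix (Θ×T×M×L by ν×v×g×σ×k×f×γ×cp):
  Θ: [ 0  0  0  0 -1  0  0 -1]
  T: [-1 -1 -2 -2 -3 -1 -1 -2]
  M: [ 0  0  0  1  1  0  0  0]
  L: [ 2  1  1  0  1  0  0  2]
Row reduction gives pivot columns ν,v,σ,k; rank = 4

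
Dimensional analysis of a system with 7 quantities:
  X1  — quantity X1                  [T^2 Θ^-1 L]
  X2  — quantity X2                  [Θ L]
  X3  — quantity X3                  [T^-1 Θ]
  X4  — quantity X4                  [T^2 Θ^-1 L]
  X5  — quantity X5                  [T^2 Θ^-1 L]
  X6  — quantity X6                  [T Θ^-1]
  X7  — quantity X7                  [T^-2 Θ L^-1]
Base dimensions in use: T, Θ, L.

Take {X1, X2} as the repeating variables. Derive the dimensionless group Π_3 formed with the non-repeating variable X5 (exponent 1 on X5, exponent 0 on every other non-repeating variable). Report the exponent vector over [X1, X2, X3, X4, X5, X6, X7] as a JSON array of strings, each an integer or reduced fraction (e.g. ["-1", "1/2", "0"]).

Exponent matrix [T,Θ,L] × [X1,X2,X3,X4,X5,X6,X7]:
  T: [ 2  0 -1  2  2  1 -2]
  Θ: [-1  1  1 -1 -1 -1  1]
  L: [ 1  1  0  1  1  0 -1]
Echelon form has 2 nonzero rows (pivots: X1,X2)
Pivot set = {X1,X2}, free = {X3,X4,X5,X6,X7}
RREF:
  r0: [   1    0 -1/2    1    1  1/2   -1]
  r1: [   0    1  1/2    0    0 -1/2    0]
  r2: [   0    0    0    0    0    0    0]
Fix exponent of X5 at 1, X3 at 0, X4 at 0, X6 at 0, X7 at 0; solve each RREF row for its pivot's exponent:
  r0: exp(X1) + (1)·1 = 0 ⇒ exp(X1) = -1
  r1: exp(X2) + (0)·1 = 0 ⇒ exp(X2) = 0
Π_3 = X1^-1 · X5

["-1", "0", "0", "0", "1", "0", "0"]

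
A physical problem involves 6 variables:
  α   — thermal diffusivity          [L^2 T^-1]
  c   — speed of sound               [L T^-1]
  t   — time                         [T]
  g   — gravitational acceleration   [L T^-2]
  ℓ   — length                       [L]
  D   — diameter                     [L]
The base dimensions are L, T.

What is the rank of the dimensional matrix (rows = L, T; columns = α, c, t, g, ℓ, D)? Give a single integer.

2

Exponent matrix [L,T] × [α,c,t,g,ℓ,D]:
  L: [ 2  1  0  1  1  1]
  T: [-1 -1  1 -2  0  0]
Echelon form has 2 nonzero rows (pivots: α,c)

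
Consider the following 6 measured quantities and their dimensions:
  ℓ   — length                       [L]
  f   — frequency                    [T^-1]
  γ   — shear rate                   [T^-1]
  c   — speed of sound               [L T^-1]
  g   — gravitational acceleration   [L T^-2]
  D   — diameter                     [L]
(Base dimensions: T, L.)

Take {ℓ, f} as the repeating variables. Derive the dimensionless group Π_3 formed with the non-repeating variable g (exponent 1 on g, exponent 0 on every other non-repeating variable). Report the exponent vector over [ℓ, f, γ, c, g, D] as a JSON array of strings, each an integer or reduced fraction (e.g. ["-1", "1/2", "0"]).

["-1", "-2", "0", "0", "1", "0"]

Write exponents as rows T,L / cols ℓ,f,γ,c,g,D:
  T: [ 0 -1 -1 -1 -2  0]
  L: [ 1  0  0  1  1  1]
Echelon form has 2 nonzero rows (pivots: ℓ,f)
Repeat: ℓ,f; free: γ,c,g,D
RREF:
  r0: [   1    0    0    1    1    1]
  r1: [   0    1    1    1    2    0]
Fix exponent of g at 1, γ at 0, c at 0, D at 0; solve each RREF row for its pivot's exponent:
  r0: exp(ℓ) + (1)·1 = 0 ⇒ exp(ℓ) = -1
  r1: exp(f) + (2)·1 = 0 ⇒ exp(f) = -2
Π_3 = ℓ^-1 · f^-2 · g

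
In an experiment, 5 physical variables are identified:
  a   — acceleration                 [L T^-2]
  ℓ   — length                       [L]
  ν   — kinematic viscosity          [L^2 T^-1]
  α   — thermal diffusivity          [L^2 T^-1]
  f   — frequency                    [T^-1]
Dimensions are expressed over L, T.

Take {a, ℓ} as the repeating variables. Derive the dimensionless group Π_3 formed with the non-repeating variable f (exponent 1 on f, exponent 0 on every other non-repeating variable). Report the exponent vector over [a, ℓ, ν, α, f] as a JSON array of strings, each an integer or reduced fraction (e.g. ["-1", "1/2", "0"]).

["-1/2", "1/2", "0", "0", "1"]

Dimensional matrix (L×T by a×ℓ×ν×α×f):
  L: [ 1  1  2  2  0]
  T: [-2  0 -1 -1 -1]
Row reduction gives pivot columns a,ℓ; rank = 2
Pivot set = {a,ℓ}, free = {ν,α,f}
RREF:
  r0: [   1    0  1/2  1/2  1/2]
  r1: [   0    1  3/2  3/2 -1/2]
Fix exponent of f at 1, ν at 0, α at 0; solve each RREF row for its pivot's exponent:
  r0: exp(a) + (1/2)·1 = 0 ⇒ exp(a) = -1/2
  r1: exp(ℓ) + (-1/2)·1 = 0 ⇒ exp(ℓ) = 1/2
Π_3 = a^(-1/2) · ℓ^(1/2) · f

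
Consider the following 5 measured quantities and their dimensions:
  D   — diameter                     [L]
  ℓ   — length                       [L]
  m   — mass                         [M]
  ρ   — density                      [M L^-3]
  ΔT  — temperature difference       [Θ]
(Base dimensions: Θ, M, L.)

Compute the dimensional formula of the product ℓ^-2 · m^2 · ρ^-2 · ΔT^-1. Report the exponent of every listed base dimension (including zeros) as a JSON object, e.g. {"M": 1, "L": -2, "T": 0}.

Exponent matrix [Θ,M,L] × [D,ℓ,m,ρ,ΔT]:
  Θ: [ 0  0  0  0  1]
  M: [ 0  0  1  1  0]
  L: [ 1  1  0 -3  0]
  [Θ]: (-2)·0+(2)·0+(-2)·0+(-1)·1 = -1
  [M]: (-2)·0+(2)·1+(-2)·1+(-1)·0 = 0
  [L]: (-2)·1+(2)·0+(-2)·-3+(-1)·0 = 4
⇒ Θ^-1 L^4

{"Θ": -1, "M": 0, "L": 4}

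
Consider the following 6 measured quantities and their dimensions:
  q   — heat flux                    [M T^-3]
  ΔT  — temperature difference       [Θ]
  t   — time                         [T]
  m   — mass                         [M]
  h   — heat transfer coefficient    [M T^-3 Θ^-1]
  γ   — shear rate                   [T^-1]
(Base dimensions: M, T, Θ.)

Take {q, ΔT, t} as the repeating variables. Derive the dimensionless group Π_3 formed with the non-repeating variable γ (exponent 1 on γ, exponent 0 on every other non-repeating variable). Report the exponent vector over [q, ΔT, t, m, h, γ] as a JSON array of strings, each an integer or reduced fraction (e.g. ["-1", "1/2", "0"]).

Write exponents as rows M,T,Θ / cols q,ΔT,t,m,h,γ:
  M: [ 1  0  0  1  1  0]
  T: [-3  0  1  0 -3 -1]
  Θ: [ 0  1  0  0 -1  0]
Row reduction gives pivot columns q,ΔT,t; rank = 3
Repeat: q,ΔT,t; free: m,h,γ
RREF:
  r0: [   1    0    0    1    1    0]
  r1: [   0    1    0    0   -1    0]
  r2: [   0    0    1    3    0   -1]
Fix exponent of γ at 1, m at 0, h at 0; solve each RREF row for its pivot's exponent:
  r0: exp(q) + (0)·1 = 0 ⇒ exp(q) = 0
  r1: exp(ΔT) + (0)·1 = 0 ⇒ exp(ΔT) = 0
  r2: exp(t) + (-1)·1 = 0 ⇒ exp(t) = 1
Π_3 = t · γ

["0", "0", "1", "0", "0", "1"]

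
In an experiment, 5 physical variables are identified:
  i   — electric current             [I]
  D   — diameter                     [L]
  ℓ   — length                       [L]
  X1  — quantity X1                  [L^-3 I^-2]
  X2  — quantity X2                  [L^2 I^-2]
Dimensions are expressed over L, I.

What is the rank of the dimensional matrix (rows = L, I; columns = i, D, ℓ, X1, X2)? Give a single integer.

Write exponents as rows L,I / cols i,D,ℓ,X1,X2:
  L: [ 0  1  1 -3  2]
  I: [ 1  0  0 -2 -2]
RREF → pivots at {i,D} ⇒ r = 2

2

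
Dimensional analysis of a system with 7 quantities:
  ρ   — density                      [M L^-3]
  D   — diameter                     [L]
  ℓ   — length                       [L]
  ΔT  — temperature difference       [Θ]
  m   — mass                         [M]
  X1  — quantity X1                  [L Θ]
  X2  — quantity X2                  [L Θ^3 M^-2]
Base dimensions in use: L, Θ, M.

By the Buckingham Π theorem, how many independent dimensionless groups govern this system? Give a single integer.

4

Write exponents as rows L,Θ,M / cols ρ,D,ℓ,ΔT,m,X1,X2:
  L: [-3  1  1  0  0  1  1]
  Θ: [ 0  0  0  1  0  1  3]
  M: [ 1  0  0  0  1  0 -2]
RREF → pivots at {ρ,D,ΔT} ⇒ r = 3
Π count = n − r = 7 − 3 = 4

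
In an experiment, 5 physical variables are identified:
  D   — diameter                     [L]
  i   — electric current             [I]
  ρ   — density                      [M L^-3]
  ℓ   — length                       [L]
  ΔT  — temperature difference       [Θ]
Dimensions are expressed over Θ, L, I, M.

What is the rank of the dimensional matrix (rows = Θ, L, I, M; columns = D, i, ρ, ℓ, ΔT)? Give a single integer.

4

Write exponents as rows Θ,L,I,M / cols D,i,ρ,ℓ,ΔT:
  Θ: [ 0  0  0  0  1]
  L: [ 1  0 -3  1  0]
  I: [ 0  1  0  0  0]
  M: [ 0  0  1  0  0]
Echelon form has 4 nonzero rows (pivots: D,i,ρ,ΔT)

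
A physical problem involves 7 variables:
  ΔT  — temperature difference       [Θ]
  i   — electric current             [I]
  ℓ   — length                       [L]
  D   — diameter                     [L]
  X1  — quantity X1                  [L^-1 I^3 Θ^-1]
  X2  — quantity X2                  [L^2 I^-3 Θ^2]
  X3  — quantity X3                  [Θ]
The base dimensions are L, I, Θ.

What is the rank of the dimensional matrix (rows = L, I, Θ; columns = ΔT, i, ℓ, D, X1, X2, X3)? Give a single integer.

3

Dimensional matrix (L×I×Θ by ΔT×i×ℓ×D×X1×X2×X3):
  L: [ 0  0  1  1 -1  2  0]
  I: [ 0  1  0  0  3 -3  0]
  Θ: [ 1  0  0  0 -1  2  1]
Echelon form has 3 nonzero rows (pivots: ΔT,i,ℓ)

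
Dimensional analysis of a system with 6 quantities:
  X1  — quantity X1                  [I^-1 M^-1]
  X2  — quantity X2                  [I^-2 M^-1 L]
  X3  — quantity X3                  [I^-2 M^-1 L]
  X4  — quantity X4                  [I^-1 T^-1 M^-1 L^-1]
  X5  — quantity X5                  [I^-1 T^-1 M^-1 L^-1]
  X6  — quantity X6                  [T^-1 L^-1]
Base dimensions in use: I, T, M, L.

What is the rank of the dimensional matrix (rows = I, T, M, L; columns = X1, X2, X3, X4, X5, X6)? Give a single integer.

Dimensional matrix (I×T×M×L by X1×X2×X3×X4×X5×X6):
  I: [-1 -2 -2 -1 -1  0]
  T: [ 0  0  0 -1 -1 -1]
  M: [-1 -1 -1 -1 -1  0]
  L: [ 0  1  1 -1 -1 -1]
Echelon form has 3 nonzero rows (pivots: X1,X2,X4)

3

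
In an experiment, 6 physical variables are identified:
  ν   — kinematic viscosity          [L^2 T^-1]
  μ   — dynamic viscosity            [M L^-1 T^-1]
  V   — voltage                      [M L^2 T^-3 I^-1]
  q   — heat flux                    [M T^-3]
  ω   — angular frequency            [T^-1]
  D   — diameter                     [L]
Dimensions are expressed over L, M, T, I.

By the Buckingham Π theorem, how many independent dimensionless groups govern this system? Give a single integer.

2

Write exponents as rows L,M,T,I / cols ν,μ,V,q,ω,D:
  L: [ 2 -1  2  0  0  1]
  M: [ 0  1  1  1  0  0]
  T: [-1 -1 -3 -3 -1  0]
  I: [ 0  0 -1  0  0  0]
Echelon form has 4 nonzero rows (pivots: ν,μ,V,q)
n=6, r=4 ⇒ 2 dimensionless groups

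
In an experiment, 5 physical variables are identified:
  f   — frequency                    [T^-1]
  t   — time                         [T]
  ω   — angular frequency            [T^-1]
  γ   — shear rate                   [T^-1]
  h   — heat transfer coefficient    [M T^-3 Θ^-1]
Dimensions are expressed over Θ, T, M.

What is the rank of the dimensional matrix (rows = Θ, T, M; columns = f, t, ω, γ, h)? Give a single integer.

2

Exponent matrix [Θ,T,M] × [f,t,ω,γ,h]:
  Θ: [ 0  0  0  0 -1]
  T: [-1  1 -1 -1 -3]
  M: [ 0  0  0  0  1]
Row reduction gives pivot columns f,h; rank = 2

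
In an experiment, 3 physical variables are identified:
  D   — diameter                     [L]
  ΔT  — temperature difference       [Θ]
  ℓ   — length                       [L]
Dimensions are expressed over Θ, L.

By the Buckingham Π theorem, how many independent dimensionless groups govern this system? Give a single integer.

Exponent matrix [Θ,L] × [D,ΔT,ℓ]:
  Θ: [ 0  1  0]
  L: [ 1  0  1]
Echelon form has 2 nonzero rows (pivots: D,ΔT)
n=3, r=2 ⇒ 1 dimensionless group

1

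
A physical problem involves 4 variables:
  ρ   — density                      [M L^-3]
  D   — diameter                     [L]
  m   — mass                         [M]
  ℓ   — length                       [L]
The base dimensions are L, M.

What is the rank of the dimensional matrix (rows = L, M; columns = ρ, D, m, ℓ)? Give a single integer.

2

Write exponents as rows L,M / cols ρ,D,m,ℓ:
  L: [-3  1  0  1]
  M: [ 1  0  1  0]
RREF → pivots at {ρ,D} ⇒ r = 2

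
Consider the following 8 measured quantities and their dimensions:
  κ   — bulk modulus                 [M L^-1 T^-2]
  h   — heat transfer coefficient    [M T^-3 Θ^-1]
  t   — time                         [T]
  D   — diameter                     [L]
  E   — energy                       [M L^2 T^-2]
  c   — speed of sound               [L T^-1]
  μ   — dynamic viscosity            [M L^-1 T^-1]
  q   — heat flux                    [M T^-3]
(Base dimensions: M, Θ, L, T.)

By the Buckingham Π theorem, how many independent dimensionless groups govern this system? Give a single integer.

Dimensional matrix (M×Θ×L×T by κ×h×t×D×E×c×μ×q):
  M: [ 1  1  0  0  1  0  1  1]
  Θ: [ 0 -1  0  0  0  0  0  0]
  L: [-1  0  0  1  2  1 -1  0]
  T: [-2 -3  1  0 -2 -1 -1 -3]
RREF → pivots at {κ,h,t,D} ⇒ r = 4
8 vars − rank 4 = 4 Π groups

4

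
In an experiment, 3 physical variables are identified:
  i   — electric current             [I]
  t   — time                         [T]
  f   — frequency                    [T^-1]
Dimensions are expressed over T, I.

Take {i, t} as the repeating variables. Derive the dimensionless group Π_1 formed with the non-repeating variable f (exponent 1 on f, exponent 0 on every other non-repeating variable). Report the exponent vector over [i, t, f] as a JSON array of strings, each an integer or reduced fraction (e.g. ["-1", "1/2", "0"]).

["0", "1", "1"]

Exponent matrix [T,I] × [i,t,f]:
  T: [ 0  1 -1]
  I: [ 1  0  0]
Echelon form has 2 nonzero rows (pivots: i,t)
Pivot set = {i,t}, free = {f}
RREF:
  r0: [   1    0    0]
  r1: [   0    1   -1]
Fix exponent of f at 1; solve each RREF row for its pivot's exponent:
  r0: exp(i) + (0)·1 = 0 ⇒ exp(i) = 0
  r1: exp(t) + (-1)·1 = 0 ⇒ exp(t) = 1
Π_1 = t · f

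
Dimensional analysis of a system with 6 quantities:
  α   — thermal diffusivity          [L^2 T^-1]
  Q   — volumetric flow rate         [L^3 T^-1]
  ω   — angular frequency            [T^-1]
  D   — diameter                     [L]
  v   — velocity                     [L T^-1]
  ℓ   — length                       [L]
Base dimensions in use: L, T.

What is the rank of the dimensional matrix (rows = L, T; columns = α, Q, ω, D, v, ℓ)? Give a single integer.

2

Dimensional matrix (L×T by α×Q×ω×D×v×ℓ):
  L: [ 2  3  0  1  1  1]
  T: [-1 -1 -1  0 -1  0]
Echelon form has 2 nonzero rows (pivots: α,Q)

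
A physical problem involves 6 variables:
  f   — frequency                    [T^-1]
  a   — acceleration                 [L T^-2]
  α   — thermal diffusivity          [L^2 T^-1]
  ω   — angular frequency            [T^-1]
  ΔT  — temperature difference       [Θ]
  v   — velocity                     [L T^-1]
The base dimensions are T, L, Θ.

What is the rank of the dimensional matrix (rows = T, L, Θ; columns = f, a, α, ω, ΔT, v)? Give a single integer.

Exponent matrix [T,L,Θ] × [f,a,α,ω,ΔT,v]:
  T: [-1 -2 -1 -1  0 -1]
  L: [ 0  1  2  0  0  1]
  Θ: [ 0  0  0  0  1  0]
RREF → pivots at {f,a,ΔT} ⇒ r = 3

3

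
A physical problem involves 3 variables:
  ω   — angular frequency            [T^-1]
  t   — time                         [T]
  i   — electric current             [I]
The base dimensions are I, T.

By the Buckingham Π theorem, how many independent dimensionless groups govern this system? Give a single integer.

1

Exponent matrix [I,T] × [ω,t,i]:
  I: [ 0  0  1]
  T: [-1  1  0]
RREF → pivots at {ω,i} ⇒ r = 2
3 vars − rank 2 = 1 Π group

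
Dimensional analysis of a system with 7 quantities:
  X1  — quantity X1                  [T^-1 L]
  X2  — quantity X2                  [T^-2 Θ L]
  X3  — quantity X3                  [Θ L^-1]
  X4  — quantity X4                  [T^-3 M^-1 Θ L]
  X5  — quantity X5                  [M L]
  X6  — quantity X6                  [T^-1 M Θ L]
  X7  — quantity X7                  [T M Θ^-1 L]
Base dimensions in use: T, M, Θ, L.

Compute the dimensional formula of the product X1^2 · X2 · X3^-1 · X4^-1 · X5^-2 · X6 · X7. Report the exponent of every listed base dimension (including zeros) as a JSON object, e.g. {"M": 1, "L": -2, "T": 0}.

{"T": -1, "M": 1, "Θ": -1, "L": 3}

Write exponents as rows T,M,Θ,L / cols X1,X2,X3,X4,X5,X6,X7:
  T: [-1 -2  0 -3  0 -1  1]
  M: [ 0  0  0 -1  1  1  1]
  Θ: [ 0  1  1  1  0  1 -1]
  L: [ 1  1 -1  1  1  1  1]
  [T]: (2)·-1+(1)·-2+(-1)·0+(-1)·-3+(-2)·0+(1)·-1+(1)·1 = -1
  [M]: (2)·0+(1)·0+(-1)·0+(-1)·-1+(-2)·1+(1)·1+(1)·1 = 1
  [Θ]: (2)·0+(1)·1+(-1)·1+(-1)·1+(-2)·0+(1)·1+(1)·-1 = -1
  [L]: (2)·1+(1)·1+(-1)·-1+(-1)·1+(-2)·1+(1)·1+(1)·1 = 3
⇒ T^-1 M Θ^-1 L^3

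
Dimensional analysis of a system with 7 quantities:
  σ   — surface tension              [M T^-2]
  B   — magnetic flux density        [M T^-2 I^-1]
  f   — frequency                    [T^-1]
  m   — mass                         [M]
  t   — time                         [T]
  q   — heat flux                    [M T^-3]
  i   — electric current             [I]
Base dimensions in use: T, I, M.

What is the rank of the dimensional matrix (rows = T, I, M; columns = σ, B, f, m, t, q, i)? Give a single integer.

3

Write exponents as rows T,I,M / cols σ,B,f,m,t,q,i:
  T: [-2 -2 -1  0  1 -3  0]
  I: [ 0 -1  0  0  0  0  1]
  M: [ 1  1  0  1  0  1  0]
RREF → pivots at {σ,B,f} ⇒ r = 3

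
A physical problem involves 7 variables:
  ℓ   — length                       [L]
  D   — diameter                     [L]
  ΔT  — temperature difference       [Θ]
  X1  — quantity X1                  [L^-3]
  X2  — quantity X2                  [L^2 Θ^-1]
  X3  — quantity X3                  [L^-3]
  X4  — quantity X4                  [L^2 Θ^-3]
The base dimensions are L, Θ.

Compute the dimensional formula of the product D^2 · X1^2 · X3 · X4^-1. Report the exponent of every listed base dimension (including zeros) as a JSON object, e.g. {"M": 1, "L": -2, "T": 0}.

{"L": -9, "Θ": 3}

Exponent matrix [L,Θ] × [ℓ,D,ΔT,X1,X2,X3,X4]:
  L: [ 1  1  0 -3  2 -3  2]
  Θ: [ 0  0  1  0 -1  0 -3]
  [L]: (2)·1+(2)·-3+(1)·-3+(-1)·2 = -9
  [Θ]: (2)·0+(2)·0+(1)·0+(-1)·-3 = 3
⇒ L^-9 Θ^3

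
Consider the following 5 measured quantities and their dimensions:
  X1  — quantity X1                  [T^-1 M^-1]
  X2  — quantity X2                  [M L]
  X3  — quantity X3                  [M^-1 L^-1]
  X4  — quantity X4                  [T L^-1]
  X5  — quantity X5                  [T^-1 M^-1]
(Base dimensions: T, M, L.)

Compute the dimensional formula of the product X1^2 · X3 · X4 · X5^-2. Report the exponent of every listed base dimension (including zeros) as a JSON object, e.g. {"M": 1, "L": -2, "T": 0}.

{"T": 1, "M": -1, "L": -2}

Dimensional matrix (T×M×L by X1×X2×X3×X4×X5):
  T: [-1  0  0  1 -1]
  M: [-1  1 -1  0 -1]
  L: [ 0  1 -1 -1  0]
  [T]: (2)·-1+(1)·0+(1)·1+(-2)·-1 = 1
  [M]: (2)·-1+(1)·-1+(1)·0+(-2)·-1 = -1
  [L]: (2)·0+(1)·-1+(1)·-1+(-2)·0 = -2
⇒ T M^-1 L^-2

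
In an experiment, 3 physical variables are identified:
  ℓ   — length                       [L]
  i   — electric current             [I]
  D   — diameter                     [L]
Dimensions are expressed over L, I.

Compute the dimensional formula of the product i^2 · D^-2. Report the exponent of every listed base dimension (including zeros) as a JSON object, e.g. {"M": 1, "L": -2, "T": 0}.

Write exponents as rows L,I / cols ℓ,i,D:
  L: [ 1  0  1]
  I: [ 0  1  0]
  [L]: (2)·0+(-2)·1 = -2
  [I]: (2)·1+(-2)·0 = 2
⇒ L^-2 I^2

{"L": -2, "I": 2}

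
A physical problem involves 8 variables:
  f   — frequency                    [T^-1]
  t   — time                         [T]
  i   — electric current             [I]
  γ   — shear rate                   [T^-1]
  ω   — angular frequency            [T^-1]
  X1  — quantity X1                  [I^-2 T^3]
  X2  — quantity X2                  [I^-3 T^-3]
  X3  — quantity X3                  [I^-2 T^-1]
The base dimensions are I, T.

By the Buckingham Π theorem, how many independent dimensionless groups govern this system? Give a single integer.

Dimensional matrix (I×T by f×t×i×γ×ω×X1×X2×X3):
  I: [ 0  0  1  0  0 -2 -3 -2]
  T: [-1  1  0 -1 -1  3 -3 -1]
RREF → pivots at {f,i} ⇒ r = 2
n=8, r=2 ⇒ 6 dimensionless groups

6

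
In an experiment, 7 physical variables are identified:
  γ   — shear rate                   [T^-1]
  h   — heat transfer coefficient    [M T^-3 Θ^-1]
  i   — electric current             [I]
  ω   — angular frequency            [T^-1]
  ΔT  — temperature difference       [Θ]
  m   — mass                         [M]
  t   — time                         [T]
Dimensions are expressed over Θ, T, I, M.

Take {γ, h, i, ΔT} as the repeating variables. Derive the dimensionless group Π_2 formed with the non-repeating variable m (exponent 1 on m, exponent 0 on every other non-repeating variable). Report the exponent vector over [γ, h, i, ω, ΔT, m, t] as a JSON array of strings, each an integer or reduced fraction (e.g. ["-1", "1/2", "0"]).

["3", "-1", "0", "0", "-1", "1", "0"]

Write exponents as rows Θ,T,I,M / cols γ,h,i,ω,ΔT,m,t:
  Θ: [ 0 -1  0  0  1  0  0]
  T: [-1 -3  0 -1  0  0  1]
  I: [ 0  0  1  0  0  0  0]
  M: [ 0  1  0  0  0  1  0]
RREF → pivots at {γ,h,i,ΔT} ⇒ r = 4
Repeat: γ,h,i,ΔT; free: ω,m,t
RREF:
  r0: [   1    0    0    1    0   -3   -1]
  r1: [   0    1    0    0    0    1    0]
  r2: [   0    0    1    0    0    0    0]
  r3: [   0    0    0    0    1    1    0]
Fix exponent of m at 1, ω at 0, t at 0; solve each RREF row for its pivot's exponent:
  r0: exp(γ) + (-3)·1 = 0 ⇒ exp(γ) = 3
  r1: exp(h) + (1)·1 = 0 ⇒ exp(h) = -1
  r2: exp(i) + (0)·1 = 0 ⇒ exp(i) = 0
  r3: exp(ΔT) + (1)·1 = 0 ⇒ exp(ΔT) = -1
Π_2 = γ^3 · h^-1 · ΔT^-1 · m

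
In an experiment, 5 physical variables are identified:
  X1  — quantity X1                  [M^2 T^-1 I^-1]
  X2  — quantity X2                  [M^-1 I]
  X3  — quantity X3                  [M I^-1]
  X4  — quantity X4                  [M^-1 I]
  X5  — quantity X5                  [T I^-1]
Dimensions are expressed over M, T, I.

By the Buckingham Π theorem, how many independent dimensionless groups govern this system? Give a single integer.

Write exponents as rows M,T,I / cols X1,X2,X3,X4,X5:
  M: [ 2 -1  1 -1  0]
  T: [-1  0  0  0  1]
  I: [-1  1 -1  1 -1]
Echelon form has 2 nonzero rows (pivots: X1,X2)
n=5, r=2 ⇒ 3 dimensionless groups

3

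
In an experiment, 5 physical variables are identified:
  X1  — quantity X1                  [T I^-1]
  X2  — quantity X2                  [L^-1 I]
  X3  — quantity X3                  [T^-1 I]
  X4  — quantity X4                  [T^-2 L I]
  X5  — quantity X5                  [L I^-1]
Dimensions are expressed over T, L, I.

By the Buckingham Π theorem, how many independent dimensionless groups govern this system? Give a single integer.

Dimensional matrix (T×L×I by X1×X2×X3×X4×X5):
  T: [ 1  0 -1 -2  0]
  L: [ 0 -1  0  1  1]
  I: [-1  1  1  1 -1]
RREF → pivots at {X1,X2} ⇒ r = 2
n=5, r=2 ⇒ 3 dimensionless groups

3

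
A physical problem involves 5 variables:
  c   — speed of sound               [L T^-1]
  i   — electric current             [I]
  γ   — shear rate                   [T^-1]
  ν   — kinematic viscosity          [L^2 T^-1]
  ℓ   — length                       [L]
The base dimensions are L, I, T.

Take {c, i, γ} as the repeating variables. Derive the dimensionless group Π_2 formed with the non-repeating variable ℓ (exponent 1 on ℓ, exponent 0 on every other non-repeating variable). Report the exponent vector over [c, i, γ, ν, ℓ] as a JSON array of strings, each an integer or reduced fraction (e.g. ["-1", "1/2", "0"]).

["-1", "0", "1", "0", "1"]

Exponent matrix [L,I,T] × [c,i,γ,ν,ℓ]:
  L: [ 1  0  0  2  1]
  I: [ 0  1  0  0  0]
  T: [-1  0 -1 -1  0]
Echelon form has 3 nonzero rows (pivots: c,i,γ)
Pivot set = {c,i,γ}, free = {ν,ℓ}
RREF:
  r0: [   1    0    0    2    1]
  r1: [   0    1    0    0    0]
  r2: [   0    0    1   -1   -1]
Fix exponent of ℓ at 1, ν at 0; solve each RREF row for its pivot's exponent:
  r0: exp(c) + (1)·1 = 0 ⇒ exp(c) = -1
  r1: exp(i) + (0)·1 = 0 ⇒ exp(i) = 0
  r2: exp(γ) + (-1)·1 = 0 ⇒ exp(γ) = 1
Π_2 = c^-1 · γ · ℓ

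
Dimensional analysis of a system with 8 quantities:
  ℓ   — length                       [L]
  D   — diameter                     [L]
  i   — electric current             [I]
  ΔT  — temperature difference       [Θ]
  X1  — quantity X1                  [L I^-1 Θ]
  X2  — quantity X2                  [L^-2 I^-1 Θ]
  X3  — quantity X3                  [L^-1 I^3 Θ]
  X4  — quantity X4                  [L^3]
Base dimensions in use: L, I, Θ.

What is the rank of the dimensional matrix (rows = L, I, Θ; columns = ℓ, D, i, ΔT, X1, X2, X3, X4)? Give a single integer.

Dimensional matrix (L×I×Θ by ℓ×D×i×ΔT×X1×X2×X3×X4):
  L: [ 1  1  0  0  1 -2 -1  3]
  I: [ 0  0  1  0 -1 -1  3  0]
  Θ: [ 0  0  0  1  1  1  1  0]
RREF → pivots at {ℓ,i,ΔT} ⇒ r = 3

3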